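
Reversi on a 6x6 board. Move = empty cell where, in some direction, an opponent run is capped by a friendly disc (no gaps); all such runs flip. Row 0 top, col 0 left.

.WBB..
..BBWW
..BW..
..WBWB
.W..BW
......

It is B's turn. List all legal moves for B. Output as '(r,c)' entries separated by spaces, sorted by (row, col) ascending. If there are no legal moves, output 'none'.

Answer: (0,0) (2,4) (2,5) (3,1) (4,2) (5,5)

Derivation:
(0,0): flips 1 -> legal
(0,4): no bracket -> illegal
(0,5): no bracket -> illegal
(1,0): no bracket -> illegal
(1,1): no bracket -> illegal
(2,1): no bracket -> illegal
(2,4): flips 2 -> legal
(2,5): flips 1 -> legal
(3,0): no bracket -> illegal
(3,1): flips 1 -> legal
(4,0): no bracket -> illegal
(4,2): flips 1 -> legal
(4,3): no bracket -> illegal
(5,0): no bracket -> illegal
(5,1): no bracket -> illegal
(5,2): no bracket -> illegal
(5,4): no bracket -> illegal
(5,5): flips 1 -> legal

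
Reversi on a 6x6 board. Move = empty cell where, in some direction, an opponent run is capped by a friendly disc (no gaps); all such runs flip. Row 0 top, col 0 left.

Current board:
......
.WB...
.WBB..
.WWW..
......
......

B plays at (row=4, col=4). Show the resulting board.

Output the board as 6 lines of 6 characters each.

Place B at (4,4); scan 8 dirs for brackets.
Dir NW: opp run (3,3) capped by B -> flip
Dir N: first cell '.' (not opp) -> no flip
Dir NE: first cell '.' (not opp) -> no flip
Dir W: first cell '.' (not opp) -> no flip
Dir E: first cell '.' (not opp) -> no flip
Dir SW: first cell '.' (not opp) -> no flip
Dir S: first cell '.' (not opp) -> no flip
Dir SE: first cell '.' (not opp) -> no flip
All flips: (3,3)

Answer: ......
.WB...
.WBB..
.WWB..
....B.
......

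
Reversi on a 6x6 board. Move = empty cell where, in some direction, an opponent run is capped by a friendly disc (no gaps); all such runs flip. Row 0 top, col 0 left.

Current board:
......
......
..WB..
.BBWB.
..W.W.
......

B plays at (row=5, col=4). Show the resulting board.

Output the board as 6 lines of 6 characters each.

Place B at (5,4); scan 8 dirs for brackets.
Dir NW: first cell '.' (not opp) -> no flip
Dir N: opp run (4,4) capped by B -> flip
Dir NE: first cell '.' (not opp) -> no flip
Dir W: first cell '.' (not opp) -> no flip
Dir E: first cell '.' (not opp) -> no flip
Dir SW: edge -> no flip
Dir S: edge -> no flip
Dir SE: edge -> no flip
All flips: (4,4)

Answer: ......
......
..WB..
.BBWB.
..W.B.
....B.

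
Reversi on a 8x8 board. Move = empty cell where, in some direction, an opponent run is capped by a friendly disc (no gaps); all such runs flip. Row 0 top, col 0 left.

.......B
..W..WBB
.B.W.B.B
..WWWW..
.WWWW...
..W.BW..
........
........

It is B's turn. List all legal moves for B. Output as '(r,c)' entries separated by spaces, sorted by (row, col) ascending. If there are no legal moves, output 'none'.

(0,1): no bracket -> illegal
(0,2): no bracket -> illegal
(0,3): flips 1 -> legal
(0,4): no bracket -> illegal
(0,5): flips 1 -> legal
(0,6): no bracket -> illegal
(1,1): no bracket -> illegal
(1,3): no bracket -> illegal
(1,4): flips 1 -> legal
(2,2): no bracket -> illegal
(2,4): flips 2 -> legal
(2,6): no bracket -> illegal
(3,0): no bracket -> illegal
(3,1): no bracket -> illegal
(3,6): no bracket -> illegal
(4,0): no bracket -> illegal
(4,5): flips 1 -> legal
(4,6): no bracket -> illegal
(5,0): no bracket -> illegal
(5,1): no bracket -> illegal
(5,3): no bracket -> illegal
(5,6): flips 1 -> legal
(6,1): flips 3 -> legal
(6,2): no bracket -> illegal
(6,3): no bracket -> illegal
(6,4): no bracket -> illegal
(6,5): no bracket -> illegal
(6,6): no bracket -> illegal

Answer: (0,3) (0,5) (1,4) (2,4) (4,5) (5,6) (6,1)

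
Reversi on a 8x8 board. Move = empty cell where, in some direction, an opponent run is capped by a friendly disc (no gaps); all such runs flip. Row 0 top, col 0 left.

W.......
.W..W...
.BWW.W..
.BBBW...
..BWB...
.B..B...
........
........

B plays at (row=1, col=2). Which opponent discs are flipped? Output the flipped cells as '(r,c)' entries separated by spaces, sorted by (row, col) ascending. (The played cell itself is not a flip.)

Dir NW: first cell '.' (not opp) -> no flip
Dir N: first cell '.' (not opp) -> no flip
Dir NE: first cell '.' (not opp) -> no flip
Dir W: opp run (1,1), next='.' -> no flip
Dir E: first cell '.' (not opp) -> no flip
Dir SW: first cell 'B' (not opp) -> no flip
Dir S: opp run (2,2) capped by B -> flip
Dir SE: opp run (2,3) (3,4), next='.' -> no flip

Answer: (2,2)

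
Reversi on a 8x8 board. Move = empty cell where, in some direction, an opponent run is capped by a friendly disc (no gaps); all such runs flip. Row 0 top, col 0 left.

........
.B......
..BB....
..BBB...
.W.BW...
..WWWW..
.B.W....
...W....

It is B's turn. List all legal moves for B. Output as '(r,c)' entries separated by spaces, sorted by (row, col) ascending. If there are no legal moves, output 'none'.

Answer: (4,5) (5,0) (6,4) (6,5) (6,6)

Derivation:
(3,0): no bracket -> illegal
(3,1): no bracket -> illegal
(3,5): no bracket -> illegal
(4,0): no bracket -> illegal
(4,2): no bracket -> illegal
(4,5): flips 1 -> legal
(4,6): no bracket -> illegal
(5,0): flips 1 -> legal
(5,1): no bracket -> illegal
(5,6): no bracket -> illegal
(6,2): no bracket -> illegal
(6,4): flips 2 -> legal
(6,5): flips 1 -> legal
(6,6): flips 2 -> legal
(7,2): no bracket -> illegal
(7,4): no bracket -> illegal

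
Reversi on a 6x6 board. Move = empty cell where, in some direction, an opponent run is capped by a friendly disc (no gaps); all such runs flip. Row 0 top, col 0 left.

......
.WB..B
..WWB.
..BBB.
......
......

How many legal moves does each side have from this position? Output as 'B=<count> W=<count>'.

Answer: B=5 W=9

Derivation:
-- B to move --
(0,0): flips 2 -> legal
(0,1): no bracket -> illegal
(0,2): no bracket -> illegal
(1,0): flips 1 -> legal
(1,3): flips 1 -> legal
(1,4): flips 1 -> legal
(2,0): no bracket -> illegal
(2,1): flips 2 -> legal
(3,1): no bracket -> illegal
B mobility = 5
-- W to move --
(0,1): flips 1 -> legal
(0,2): flips 1 -> legal
(0,3): no bracket -> illegal
(0,4): no bracket -> illegal
(0,5): no bracket -> illegal
(1,3): flips 1 -> legal
(1,4): no bracket -> illegal
(2,1): no bracket -> illegal
(2,5): flips 1 -> legal
(3,1): no bracket -> illegal
(3,5): no bracket -> illegal
(4,1): flips 1 -> legal
(4,2): flips 1 -> legal
(4,3): flips 1 -> legal
(4,4): flips 1 -> legal
(4,5): flips 1 -> legal
W mobility = 9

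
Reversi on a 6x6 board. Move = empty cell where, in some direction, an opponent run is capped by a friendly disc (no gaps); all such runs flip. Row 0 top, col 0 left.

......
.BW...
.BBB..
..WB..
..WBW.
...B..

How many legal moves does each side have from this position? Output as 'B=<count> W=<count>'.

Answer: B=11 W=7

Derivation:
-- B to move --
(0,1): flips 1 -> legal
(0,2): flips 1 -> legal
(0,3): flips 1 -> legal
(1,3): flips 1 -> legal
(3,1): flips 2 -> legal
(3,4): no bracket -> illegal
(3,5): flips 1 -> legal
(4,1): flips 2 -> legal
(4,5): flips 1 -> legal
(5,1): flips 1 -> legal
(5,2): flips 2 -> legal
(5,4): no bracket -> illegal
(5,5): flips 1 -> legal
B mobility = 11
-- W to move --
(0,0): flips 3 -> legal
(0,1): no bracket -> illegal
(0,2): no bracket -> illegal
(1,0): flips 2 -> legal
(1,3): no bracket -> illegal
(1,4): flips 1 -> legal
(2,0): no bracket -> illegal
(2,4): flips 1 -> legal
(3,0): flips 1 -> legal
(3,1): no bracket -> illegal
(3,4): flips 2 -> legal
(5,2): no bracket -> illegal
(5,4): flips 1 -> legal
W mobility = 7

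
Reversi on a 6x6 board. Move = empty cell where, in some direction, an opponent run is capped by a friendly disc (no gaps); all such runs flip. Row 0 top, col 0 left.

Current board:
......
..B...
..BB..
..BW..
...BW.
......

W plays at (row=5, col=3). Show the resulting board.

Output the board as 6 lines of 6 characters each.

Answer: ......
..B...
..BB..
..BW..
...WW.
...W..

Derivation:
Place W at (5,3); scan 8 dirs for brackets.
Dir NW: first cell '.' (not opp) -> no flip
Dir N: opp run (4,3) capped by W -> flip
Dir NE: first cell 'W' (not opp) -> no flip
Dir W: first cell '.' (not opp) -> no flip
Dir E: first cell '.' (not opp) -> no flip
Dir SW: edge -> no flip
Dir S: edge -> no flip
Dir SE: edge -> no flip
All flips: (4,3)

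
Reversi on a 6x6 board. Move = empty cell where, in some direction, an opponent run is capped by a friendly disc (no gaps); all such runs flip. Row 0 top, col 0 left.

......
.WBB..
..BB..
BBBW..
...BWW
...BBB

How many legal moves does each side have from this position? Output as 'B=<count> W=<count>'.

-- B to move --
(0,0): flips 1 -> legal
(0,1): no bracket -> illegal
(0,2): no bracket -> illegal
(1,0): flips 1 -> legal
(2,0): no bracket -> illegal
(2,1): no bracket -> illegal
(2,4): no bracket -> illegal
(3,4): flips 2 -> legal
(3,5): flips 2 -> legal
(4,2): no bracket -> illegal
B mobility = 4
-- W to move --
(0,1): no bracket -> illegal
(0,2): no bracket -> illegal
(0,3): flips 2 -> legal
(0,4): no bracket -> illegal
(1,4): flips 2 -> legal
(2,0): no bracket -> illegal
(2,1): no bracket -> illegal
(2,4): no bracket -> illegal
(3,4): no bracket -> illegal
(4,0): no bracket -> illegal
(4,1): no bracket -> illegal
(4,2): flips 1 -> legal
(5,2): no bracket -> illegal
W mobility = 3

Answer: B=4 W=3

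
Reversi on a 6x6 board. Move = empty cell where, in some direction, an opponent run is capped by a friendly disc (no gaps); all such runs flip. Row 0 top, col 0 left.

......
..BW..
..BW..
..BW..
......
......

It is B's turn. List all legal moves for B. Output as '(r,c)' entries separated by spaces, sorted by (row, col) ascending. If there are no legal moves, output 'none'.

Answer: (0,4) (1,4) (2,4) (3,4) (4,4)

Derivation:
(0,2): no bracket -> illegal
(0,3): no bracket -> illegal
(0,4): flips 1 -> legal
(1,4): flips 2 -> legal
(2,4): flips 1 -> legal
(3,4): flips 2 -> legal
(4,2): no bracket -> illegal
(4,3): no bracket -> illegal
(4,4): flips 1 -> legal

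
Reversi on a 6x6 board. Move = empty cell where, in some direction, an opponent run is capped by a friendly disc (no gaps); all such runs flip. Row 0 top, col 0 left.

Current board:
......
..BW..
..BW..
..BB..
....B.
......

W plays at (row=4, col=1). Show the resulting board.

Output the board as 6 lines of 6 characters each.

Place W at (4,1); scan 8 dirs for brackets.
Dir NW: first cell '.' (not opp) -> no flip
Dir N: first cell '.' (not opp) -> no flip
Dir NE: opp run (3,2) capped by W -> flip
Dir W: first cell '.' (not opp) -> no flip
Dir E: first cell '.' (not opp) -> no flip
Dir SW: first cell '.' (not opp) -> no flip
Dir S: first cell '.' (not opp) -> no flip
Dir SE: first cell '.' (not opp) -> no flip
All flips: (3,2)

Answer: ......
..BW..
..BW..
..WB..
.W..B.
......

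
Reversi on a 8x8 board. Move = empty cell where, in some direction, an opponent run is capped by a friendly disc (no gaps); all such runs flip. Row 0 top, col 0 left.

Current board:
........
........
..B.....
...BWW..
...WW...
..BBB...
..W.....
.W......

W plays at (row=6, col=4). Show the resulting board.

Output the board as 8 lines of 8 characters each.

Place W at (6,4); scan 8 dirs for brackets.
Dir NW: opp run (5,3), next='.' -> no flip
Dir N: opp run (5,4) capped by W -> flip
Dir NE: first cell '.' (not opp) -> no flip
Dir W: first cell '.' (not opp) -> no flip
Dir E: first cell '.' (not opp) -> no flip
Dir SW: first cell '.' (not opp) -> no flip
Dir S: first cell '.' (not opp) -> no flip
Dir SE: first cell '.' (not opp) -> no flip
All flips: (5,4)

Answer: ........
........
..B.....
...BWW..
...WW...
..BBW...
..W.W...
.W......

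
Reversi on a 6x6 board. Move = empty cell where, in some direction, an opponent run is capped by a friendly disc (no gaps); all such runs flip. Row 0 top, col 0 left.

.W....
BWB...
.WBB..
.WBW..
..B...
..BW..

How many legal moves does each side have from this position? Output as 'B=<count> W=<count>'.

-- B to move --
(0,0): flips 1 -> legal
(0,2): no bracket -> illegal
(2,0): flips 2 -> legal
(2,4): flips 1 -> legal
(3,0): flips 2 -> legal
(3,4): flips 1 -> legal
(4,0): flips 1 -> legal
(4,1): no bracket -> illegal
(4,3): flips 1 -> legal
(4,4): flips 1 -> legal
(5,4): flips 1 -> legal
B mobility = 9
-- W to move --
(0,0): no bracket -> illegal
(0,2): no bracket -> illegal
(0,3): flips 1 -> legal
(1,3): flips 3 -> legal
(1,4): no bracket -> illegal
(2,0): no bracket -> illegal
(2,4): flips 2 -> legal
(3,4): flips 2 -> legal
(4,1): no bracket -> illegal
(4,3): flips 1 -> legal
(5,1): flips 2 -> legal
W mobility = 6

Answer: B=9 W=6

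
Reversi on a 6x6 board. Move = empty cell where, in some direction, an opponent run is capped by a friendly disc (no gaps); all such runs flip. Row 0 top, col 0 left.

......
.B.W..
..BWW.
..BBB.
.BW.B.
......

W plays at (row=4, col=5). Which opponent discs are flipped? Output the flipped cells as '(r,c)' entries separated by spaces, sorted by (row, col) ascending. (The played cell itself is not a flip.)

Dir NW: opp run (3,4) capped by W -> flip
Dir N: first cell '.' (not opp) -> no flip
Dir NE: edge -> no flip
Dir W: opp run (4,4), next='.' -> no flip
Dir E: edge -> no flip
Dir SW: first cell '.' (not opp) -> no flip
Dir S: first cell '.' (not opp) -> no flip
Dir SE: edge -> no flip

Answer: (3,4)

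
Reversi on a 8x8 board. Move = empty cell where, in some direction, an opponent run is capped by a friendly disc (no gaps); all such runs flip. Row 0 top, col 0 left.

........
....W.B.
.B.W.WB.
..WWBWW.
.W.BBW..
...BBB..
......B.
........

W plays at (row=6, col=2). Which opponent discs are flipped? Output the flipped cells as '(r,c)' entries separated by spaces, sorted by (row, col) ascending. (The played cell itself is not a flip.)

Dir NW: first cell '.' (not opp) -> no flip
Dir N: first cell '.' (not opp) -> no flip
Dir NE: opp run (5,3) (4,4) capped by W -> flip
Dir W: first cell '.' (not opp) -> no flip
Dir E: first cell '.' (not opp) -> no flip
Dir SW: first cell '.' (not opp) -> no flip
Dir S: first cell '.' (not opp) -> no flip
Dir SE: first cell '.' (not opp) -> no flip

Answer: (4,4) (5,3)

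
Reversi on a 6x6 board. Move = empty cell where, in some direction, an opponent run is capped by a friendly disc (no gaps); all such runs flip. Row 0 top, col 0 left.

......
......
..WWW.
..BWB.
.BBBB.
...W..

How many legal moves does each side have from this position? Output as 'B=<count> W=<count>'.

Answer: B=5 W=8

Derivation:
-- B to move --
(1,1): flips 2 -> legal
(1,2): flips 2 -> legal
(1,3): flips 2 -> legal
(1,4): flips 2 -> legal
(1,5): flips 2 -> legal
(2,1): no bracket -> illegal
(2,5): no bracket -> illegal
(3,1): no bracket -> illegal
(3,5): no bracket -> illegal
(5,2): no bracket -> illegal
(5,4): no bracket -> illegal
B mobility = 5
-- W to move --
(2,1): no bracket -> illegal
(2,5): no bracket -> illegal
(3,0): no bracket -> illegal
(3,1): flips 2 -> legal
(3,5): flips 2 -> legal
(4,0): no bracket -> illegal
(4,5): flips 1 -> legal
(5,0): flips 2 -> legal
(5,1): flips 1 -> legal
(5,2): flips 2 -> legal
(5,4): flips 2 -> legal
(5,5): flips 1 -> legal
W mobility = 8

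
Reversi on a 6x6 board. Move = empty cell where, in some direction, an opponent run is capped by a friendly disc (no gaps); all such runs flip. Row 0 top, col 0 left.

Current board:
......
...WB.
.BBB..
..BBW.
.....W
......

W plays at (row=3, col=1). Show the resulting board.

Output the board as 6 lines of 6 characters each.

Place W at (3,1); scan 8 dirs for brackets.
Dir NW: first cell '.' (not opp) -> no flip
Dir N: opp run (2,1), next='.' -> no flip
Dir NE: opp run (2,2) capped by W -> flip
Dir W: first cell '.' (not opp) -> no flip
Dir E: opp run (3,2) (3,3) capped by W -> flip
Dir SW: first cell '.' (not opp) -> no flip
Dir S: first cell '.' (not opp) -> no flip
Dir SE: first cell '.' (not opp) -> no flip
All flips: (2,2) (3,2) (3,3)

Answer: ......
...WB.
.BWB..
.WWWW.
.....W
......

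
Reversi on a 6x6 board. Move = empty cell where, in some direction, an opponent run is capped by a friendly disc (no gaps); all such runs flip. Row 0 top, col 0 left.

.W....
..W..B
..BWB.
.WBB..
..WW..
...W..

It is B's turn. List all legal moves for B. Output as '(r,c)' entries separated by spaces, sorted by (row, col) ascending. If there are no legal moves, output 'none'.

Answer: (0,2) (1,3) (1,4) (3,0) (4,0) (5,1) (5,2) (5,4)

Derivation:
(0,0): no bracket -> illegal
(0,2): flips 1 -> legal
(0,3): no bracket -> illegal
(1,0): no bracket -> illegal
(1,1): no bracket -> illegal
(1,3): flips 1 -> legal
(1,4): flips 1 -> legal
(2,0): no bracket -> illegal
(2,1): no bracket -> illegal
(3,0): flips 1 -> legal
(3,4): no bracket -> illegal
(4,0): flips 1 -> legal
(4,1): no bracket -> illegal
(4,4): no bracket -> illegal
(5,1): flips 1 -> legal
(5,2): flips 1 -> legal
(5,4): flips 1 -> legal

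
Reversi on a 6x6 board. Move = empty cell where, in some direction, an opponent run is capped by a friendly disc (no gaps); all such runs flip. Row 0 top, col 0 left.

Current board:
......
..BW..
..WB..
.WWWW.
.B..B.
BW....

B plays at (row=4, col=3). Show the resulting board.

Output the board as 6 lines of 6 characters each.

Place B at (4,3); scan 8 dirs for brackets.
Dir NW: opp run (3,2), next='.' -> no flip
Dir N: opp run (3,3) capped by B -> flip
Dir NE: opp run (3,4), next='.' -> no flip
Dir W: first cell '.' (not opp) -> no flip
Dir E: first cell 'B' (not opp) -> no flip
Dir SW: first cell '.' (not opp) -> no flip
Dir S: first cell '.' (not opp) -> no flip
Dir SE: first cell '.' (not opp) -> no flip
All flips: (3,3)

Answer: ......
..BW..
..WB..
.WWBW.
.B.BB.
BW....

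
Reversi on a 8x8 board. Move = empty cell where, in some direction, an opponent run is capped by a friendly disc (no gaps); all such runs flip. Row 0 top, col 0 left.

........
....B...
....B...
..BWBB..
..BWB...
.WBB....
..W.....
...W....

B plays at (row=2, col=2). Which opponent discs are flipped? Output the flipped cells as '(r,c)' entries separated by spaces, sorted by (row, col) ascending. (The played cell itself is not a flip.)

Dir NW: first cell '.' (not opp) -> no flip
Dir N: first cell '.' (not opp) -> no flip
Dir NE: first cell '.' (not opp) -> no flip
Dir W: first cell '.' (not opp) -> no flip
Dir E: first cell '.' (not opp) -> no flip
Dir SW: first cell '.' (not opp) -> no flip
Dir S: first cell 'B' (not opp) -> no flip
Dir SE: opp run (3,3) capped by B -> flip

Answer: (3,3)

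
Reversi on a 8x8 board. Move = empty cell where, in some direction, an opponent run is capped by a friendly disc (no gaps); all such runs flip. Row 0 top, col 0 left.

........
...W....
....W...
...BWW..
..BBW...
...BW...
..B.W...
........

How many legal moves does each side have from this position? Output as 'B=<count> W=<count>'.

-- B to move --
(0,2): no bracket -> illegal
(0,3): no bracket -> illegal
(0,4): no bracket -> illegal
(1,2): no bracket -> illegal
(1,4): no bracket -> illegal
(1,5): flips 1 -> legal
(2,2): no bracket -> illegal
(2,3): no bracket -> illegal
(2,5): flips 1 -> legal
(2,6): flips 2 -> legal
(3,6): flips 2 -> legal
(4,5): flips 1 -> legal
(4,6): no bracket -> illegal
(5,5): flips 2 -> legal
(6,3): no bracket -> illegal
(6,5): flips 1 -> legal
(7,3): no bracket -> illegal
(7,4): no bracket -> illegal
(7,5): flips 1 -> legal
B mobility = 8
-- W to move --
(2,2): flips 1 -> legal
(2,3): no bracket -> illegal
(3,1): flips 2 -> legal
(3,2): flips 2 -> legal
(4,1): flips 2 -> legal
(5,1): flips 2 -> legal
(5,2): flips 2 -> legal
(6,1): no bracket -> illegal
(6,3): no bracket -> illegal
(7,1): flips 2 -> legal
(7,2): no bracket -> illegal
(7,3): no bracket -> illegal
W mobility = 7

Answer: B=8 W=7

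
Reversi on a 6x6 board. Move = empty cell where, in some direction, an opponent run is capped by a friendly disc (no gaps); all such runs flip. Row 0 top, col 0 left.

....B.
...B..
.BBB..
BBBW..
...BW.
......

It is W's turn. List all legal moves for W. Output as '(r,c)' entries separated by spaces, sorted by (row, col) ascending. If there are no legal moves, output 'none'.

(0,2): no bracket -> illegal
(0,3): flips 2 -> legal
(0,5): no bracket -> illegal
(1,0): no bracket -> illegal
(1,1): flips 1 -> legal
(1,2): no bracket -> illegal
(1,4): no bracket -> illegal
(1,5): no bracket -> illegal
(2,0): no bracket -> illegal
(2,4): no bracket -> illegal
(3,4): no bracket -> illegal
(4,0): no bracket -> illegal
(4,1): no bracket -> illegal
(4,2): flips 1 -> legal
(5,2): no bracket -> illegal
(5,3): flips 1 -> legal
(5,4): no bracket -> illegal

Answer: (0,3) (1,1) (4,2) (5,3)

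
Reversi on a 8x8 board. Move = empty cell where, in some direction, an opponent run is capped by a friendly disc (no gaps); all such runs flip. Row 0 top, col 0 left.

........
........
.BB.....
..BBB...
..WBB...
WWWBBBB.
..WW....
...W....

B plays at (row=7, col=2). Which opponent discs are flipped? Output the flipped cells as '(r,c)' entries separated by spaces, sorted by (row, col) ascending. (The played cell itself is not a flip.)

Answer: (4,2) (5,2) (6,2) (6,3)

Derivation:
Dir NW: first cell '.' (not opp) -> no flip
Dir N: opp run (6,2) (5,2) (4,2) capped by B -> flip
Dir NE: opp run (6,3) capped by B -> flip
Dir W: first cell '.' (not opp) -> no flip
Dir E: opp run (7,3), next='.' -> no flip
Dir SW: edge -> no flip
Dir S: edge -> no flip
Dir SE: edge -> no flip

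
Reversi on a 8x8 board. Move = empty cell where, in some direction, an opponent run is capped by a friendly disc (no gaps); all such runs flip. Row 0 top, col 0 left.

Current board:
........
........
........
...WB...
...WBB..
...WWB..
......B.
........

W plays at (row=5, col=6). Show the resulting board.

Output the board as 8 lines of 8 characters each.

Place W at (5,6); scan 8 dirs for brackets.
Dir NW: opp run (4,5) (3,4), next='.' -> no flip
Dir N: first cell '.' (not opp) -> no flip
Dir NE: first cell '.' (not opp) -> no flip
Dir W: opp run (5,5) capped by W -> flip
Dir E: first cell '.' (not opp) -> no flip
Dir SW: first cell '.' (not opp) -> no flip
Dir S: opp run (6,6), next='.' -> no flip
Dir SE: first cell '.' (not opp) -> no flip
All flips: (5,5)

Answer: ........
........
........
...WB...
...WBB..
...WWWW.
......B.
........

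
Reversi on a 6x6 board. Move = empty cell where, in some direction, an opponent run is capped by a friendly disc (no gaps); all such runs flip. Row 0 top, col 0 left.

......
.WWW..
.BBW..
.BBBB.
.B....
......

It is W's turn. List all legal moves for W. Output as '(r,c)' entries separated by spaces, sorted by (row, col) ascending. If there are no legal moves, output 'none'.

Answer: (2,0) (3,0) (4,0) (4,2) (4,3) (4,4) (4,5) (5,0) (5,1)

Derivation:
(1,0): no bracket -> illegal
(2,0): flips 2 -> legal
(2,4): no bracket -> illegal
(2,5): no bracket -> illegal
(3,0): flips 1 -> legal
(3,5): no bracket -> illegal
(4,0): flips 2 -> legal
(4,2): flips 2 -> legal
(4,3): flips 1 -> legal
(4,4): flips 2 -> legal
(4,5): flips 1 -> legal
(5,0): flips 2 -> legal
(5,1): flips 3 -> legal
(5,2): no bracket -> illegal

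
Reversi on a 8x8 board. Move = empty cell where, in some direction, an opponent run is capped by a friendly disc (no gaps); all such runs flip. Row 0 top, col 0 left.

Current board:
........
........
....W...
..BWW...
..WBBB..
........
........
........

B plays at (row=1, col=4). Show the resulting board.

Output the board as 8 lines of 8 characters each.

Place B at (1,4); scan 8 dirs for brackets.
Dir NW: first cell '.' (not opp) -> no flip
Dir N: first cell '.' (not opp) -> no flip
Dir NE: first cell '.' (not opp) -> no flip
Dir W: first cell '.' (not opp) -> no flip
Dir E: first cell '.' (not opp) -> no flip
Dir SW: first cell '.' (not opp) -> no flip
Dir S: opp run (2,4) (3,4) capped by B -> flip
Dir SE: first cell '.' (not opp) -> no flip
All flips: (2,4) (3,4)

Answer: ........
....B...
....B...
..BWB...
..WBBB..
........
........
........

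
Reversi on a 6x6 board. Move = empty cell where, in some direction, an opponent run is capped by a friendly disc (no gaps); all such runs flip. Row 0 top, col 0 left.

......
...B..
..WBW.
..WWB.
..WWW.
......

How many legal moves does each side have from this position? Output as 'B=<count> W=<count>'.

-- B to move --
(1,1): no bracket -> illegal
(1,2): no bracket -> illegal
(1,4): flips 1 -> legal
(1,5): no bracket -> illegal
(2,1): flips 1 -> legal
(2,5): flips 1 -> legal
(3,1): flips 3 -> legal
(3,5): flips 1 -> legal
(4,1): flips 1 -> legal
(4,5): no bracket -> illegal
(5,1): no bracket -> illegal
(5,2): flips 1 -> legal
(5,3): flips 2 -> legal
(5,4): flips 1 -> legal
(5,5): no bracket -> illegal
B mobility = 9
-- W to move --
(0,2): flips 1 -> legal
(0,3): flips 2 -> legal
(0,4): flips 1 -> legal
(1,2): no bracket -> illegal
(1,4): flips 1 -> legal
(2,5): flips 1 -> legal
(3,5): flips 1 -> legal
(4,5): no bracket -> illegal
W mobility = 6

Answer: B=9 W=6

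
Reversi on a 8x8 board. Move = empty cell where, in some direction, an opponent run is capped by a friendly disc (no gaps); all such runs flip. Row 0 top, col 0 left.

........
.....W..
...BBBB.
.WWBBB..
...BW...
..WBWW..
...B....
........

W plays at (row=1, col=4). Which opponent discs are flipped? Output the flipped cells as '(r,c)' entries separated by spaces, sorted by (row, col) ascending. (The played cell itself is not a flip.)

Answer: (2,3) (2,4) (3,4)

Derivation:
Dir NW: first cell '.' (not opp) -> no flip
Dir N: first cell '.' (not opp) -> no flip
Dir NE: first cell '.' (not opp) -> no flip
Dir W: first cell '.' (not opp) -> no flip
Dir E: first cell 'W' (not opp) -> no flip
Dir SW: opp run (2,3) capped by W -> flip
Dir S: opp run (2,4) (3,4) capped by W -> flip
Dir SE: opp run (2,5), next='.' -> no flip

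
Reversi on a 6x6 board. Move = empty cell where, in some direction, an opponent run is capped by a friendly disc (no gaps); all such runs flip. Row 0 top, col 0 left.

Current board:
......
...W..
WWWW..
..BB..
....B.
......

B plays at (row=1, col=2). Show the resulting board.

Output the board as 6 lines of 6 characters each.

Place B at (1,2); scan 8 dirs for brackets.
Dir NW: first cell '.' (not opp) -> no flip
Dir N: first cell '.' (not opp) -> no flip
Dir NE: first cell '.' (not opp) -> no flip
Dir W: first cell '.' (not opp) -> no flip
Dir E: opp run (1,3), next='.' -> no flip
Dir SW: opp run (2,1), next='.' -> no flip
Dir S: opp run (2,2) capped by B -> flip
Dir SE: opp run (2,3), next='.' -> no flip
All flips: (2,2)

Answer: ......
..BW..
WWBW..
..BB..
....B.
......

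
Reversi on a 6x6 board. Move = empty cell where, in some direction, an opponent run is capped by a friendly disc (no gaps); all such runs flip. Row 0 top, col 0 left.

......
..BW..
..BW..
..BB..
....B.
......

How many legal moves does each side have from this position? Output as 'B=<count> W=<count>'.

-- B to move --
(0,2): no bracket -> illegal
(0,3): flips 2 -> legal
(0,4): flips 1 -> legal
(1,4): flips 2 -> legal
(2,4): flips 1 -> legal
(3,4): flips 1 -> legal
B mobility = 5
-- W to move --
(0,1): flips 1 -> legal
(0,2): no bracket -> illegal
(0,3): no bracket -> illegal
(1,1): flips 1 -> legal
(2,1): flips 1 -> legal
(2,4): no bracket -> illegal
(3,1): flips 1 -> legal
(3,4): no bracket -> illegal
(3,5): no bracket -> illegal
(4,1): flips 1 -> legal
(4,2): no bracket -> illegal
(4,3): flips 1 -> legal
(4,5): no bracket -> illegal
(5,3): no bracket -> illegal
(5,4): no bracket -> illegal
(5,5): no bracket -> illegal
W mobility = 6

Answer: B=5 W=6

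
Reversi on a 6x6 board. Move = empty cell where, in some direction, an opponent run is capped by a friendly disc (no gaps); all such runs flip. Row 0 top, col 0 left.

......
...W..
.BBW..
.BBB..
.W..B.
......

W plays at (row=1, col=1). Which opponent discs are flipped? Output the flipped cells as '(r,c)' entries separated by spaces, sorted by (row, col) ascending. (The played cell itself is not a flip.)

Dir NW: first cell '.' (not opp) -> no flip
Dir N: first cell '.' (not opp) -> no flip
Dir NE: first cell '.' (not opp) -> no flip
Dir W: first cell '.' (not opp) -> no flip
Dir E: first cell '.' (not opp) -> no flip
Dir SW: first cell '.' (not opp) -> no flip
Dir S: opp run (2,1) (3,1) capped by W -> flip
Dir SE: opp run (2,2) (3,3) (4,4), next='.' -> no flip

Answer: (2,1) (3,1)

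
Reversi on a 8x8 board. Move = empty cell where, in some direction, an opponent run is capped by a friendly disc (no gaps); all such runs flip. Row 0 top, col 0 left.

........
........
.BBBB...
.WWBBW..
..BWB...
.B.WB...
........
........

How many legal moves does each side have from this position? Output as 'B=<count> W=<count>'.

-- B to move --
(2,0): flips 1 -> legal
(2,5): no bracket -> illegal
(2,6): flips 1 -> legal
(3,0): flips 2 -> legal
(3,6): flips 1 -> legal
(4,0): flips 1 -> legal
(4,1): flips 2 -> legal
(4,5): no bracket -> illegal
(4,6): flips 1 -> legal
(5,2): flips 2 -> legal
(6,2): flips 1 -> legal
(6,3): flips 2 -> legal
(6,4): flips 1 -> legal
B mobility = 11
-- W to move --
(1,0): flips 1 -> legal
(1,1): flips 1 -> legal
(1,2): flips 1 -> legal
(1,3): flips 4 -> legal
(1,4): flips 1 -> legal
(1,5): no bracket -> illegal
(2,0): no bracket -> illegal
(2,5): flips 1 -> legal
(3,0): no bracket -> illegal
(4,0): no bracket -> illegal
(4,1): flips 1 -> legal
(4,5): flips 1 -> legal
(5,0): no bracket -> illegal
(5,2): flips 1 -> legal
(5,5): flips 1 -> legal
(6,0): no bracket -> illegal
(6,1): no bracket -> illegal
(6,2): no bracket -> illegal
(6,3): no bracket -> illegal
(6,4): no bracket -> illegal
(6,5): flips 1 -> legal
W mobility = 11

Answer: B=11 W=11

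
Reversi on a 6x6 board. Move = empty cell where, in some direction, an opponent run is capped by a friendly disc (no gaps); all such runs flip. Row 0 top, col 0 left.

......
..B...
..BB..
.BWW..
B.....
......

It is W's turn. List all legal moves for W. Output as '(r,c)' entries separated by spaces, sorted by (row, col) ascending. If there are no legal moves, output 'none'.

(0,1): no bracket -> illegal
(0,2): flips 2 -> legal
(0,3): no bracket -> illegal
(1,1): flips 1 -> legal
(1,3): flips 1 -> legal
(1,4): flips 1 -> legal
(2,0): no bracket -> illegal
(2,1): no bracket -> illegal
(2,4): no bracket -> illegal
(3,0): flips 1 -> legal
(3,4): no bracket -> illegal
(4,1): no bracket -> illegal
(4,2): no bracket -> illegal
(5,0): no bracket -> illegal
(5,1): no bracket -> illegal

Answer: (0,2) (1,1) (1,3) (1,4) (3,0)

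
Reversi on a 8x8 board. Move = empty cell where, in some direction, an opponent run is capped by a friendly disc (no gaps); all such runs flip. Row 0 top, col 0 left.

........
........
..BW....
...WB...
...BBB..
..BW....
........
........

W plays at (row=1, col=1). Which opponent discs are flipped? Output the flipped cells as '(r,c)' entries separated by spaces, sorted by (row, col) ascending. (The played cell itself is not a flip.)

Answer: (2,2)

Derivation:
Dir NW: first cell '.' (not opp) -> no flip
Dir N: first cell '.' (not opp) -> no flip
Dir NE: first cell '.' (not opp) -> no flip
Dir W: first cell '.' (not opp) -> no flip
Dir E: first cell '.' (not opp) -> no flip
Dir SW: first cell '.' (not opp) -> no flip
Dir S: first cell '.' (not opp) -> no flip
Dir SE: opp run (2,2) capped by W -> flip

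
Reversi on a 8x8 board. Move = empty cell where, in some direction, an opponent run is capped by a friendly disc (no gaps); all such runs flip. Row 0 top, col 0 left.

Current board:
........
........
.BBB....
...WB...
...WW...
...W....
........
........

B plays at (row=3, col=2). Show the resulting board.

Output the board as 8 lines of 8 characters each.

Place B at (3,2); scan 8 dirs for brackets.
Dir NW: first cell 'B' (not opp) -> no flip
Dir N: first cell 'B' (not opp) -> no flip
Dir NE: first cell 'B' (not opp) -> no flip
Dir W: first cell '.' (not opp) -> no flip
Dir E: opp run (3,3) capped by B -> flip
Dir SW: first cell '.' (not opp) -> no flip
Dir S: first cell '.' (not opp) -> no flip
Dir SE: opp run (4,3), next='.' -> no flip
All flips: (3,3)

Answer: ........
........
.BBB....
..BBB...
...WW...
...W....
........
........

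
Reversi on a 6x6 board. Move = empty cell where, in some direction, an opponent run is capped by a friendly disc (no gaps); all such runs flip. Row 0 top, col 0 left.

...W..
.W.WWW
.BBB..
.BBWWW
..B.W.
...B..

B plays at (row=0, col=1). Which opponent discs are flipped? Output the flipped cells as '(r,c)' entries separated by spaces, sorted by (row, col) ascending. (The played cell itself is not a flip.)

Dir NW: edge -> no flip
Dir N: edge -> no flip
Dir NE: edge -> no flip
Dir W: first cell '.' (not opp) -> no flip
Dir E: first cell '.' (not opp) -> no flip
Dir SW: first cell '.' (not opp) -> no flip
Dir S: opp run (1,1) capped by B -> flip
Dir SE: first cell '.' (not opp) -> no flip

Answer: (1,1)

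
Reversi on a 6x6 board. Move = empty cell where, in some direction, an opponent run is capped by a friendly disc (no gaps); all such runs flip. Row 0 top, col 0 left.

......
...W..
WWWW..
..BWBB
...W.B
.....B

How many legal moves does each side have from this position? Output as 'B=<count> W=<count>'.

Answer: B=5 W=4

Derivation:
-- B to move --
(0,2): no bracket -> illegal
(0,3): no bracket -> illegal
(0,4): no bracket -> illegal
(1,0): flips 1 -> legal
(1,1): no bracket -> illegal
(1,2): flips 2 -> legal
(1,4): flips 1 -> legal
(2,4): no bracket -> illegal
(3,0): no bracket -> illegal
(3,1): no bracket -> illegal
(4,2): no bracket -> illegal
(4,4): no bracket -> illegal
(5,2): flips 1 -> legal
(5,3): no bracket -> illegal
(5,4): flips 1 -> legal
B mobility = 5
-- W to move --
(2,4): no bracket -> illegal
(2,5): flips 1 -> legal
(3,1): flips 1 -> legal
(4,1): flips 1 -> legal
(4,2): flips 1 -> legal
(4,4): no bracket -> illegal
(5,4): no bracket -> illegal
W mobility = 4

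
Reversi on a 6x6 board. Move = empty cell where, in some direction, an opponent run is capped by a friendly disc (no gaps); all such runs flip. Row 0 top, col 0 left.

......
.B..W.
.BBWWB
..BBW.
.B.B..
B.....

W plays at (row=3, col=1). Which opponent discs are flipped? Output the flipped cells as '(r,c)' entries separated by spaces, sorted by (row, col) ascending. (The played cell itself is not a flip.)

Answer: (3,2) (3,3)

Derivation:
Dir NW: first cell '.' (not opp) -> no flip
Dir N: opp run (2,1) (1,1), next='.' -> no flip
Dir NE: opp run (2,2), next='.' -> no flip
Dir W: first cell '.' (not opp) -> no flip
Dir E: opp run (3,2) (3,3) capped by W -> flip
Dir SW: first cell '.' (not opp) -> no flip
Dir S: opp run (4,1), next='.' -> no flip
Dir SE: first cell '.' (not opp) -> no flip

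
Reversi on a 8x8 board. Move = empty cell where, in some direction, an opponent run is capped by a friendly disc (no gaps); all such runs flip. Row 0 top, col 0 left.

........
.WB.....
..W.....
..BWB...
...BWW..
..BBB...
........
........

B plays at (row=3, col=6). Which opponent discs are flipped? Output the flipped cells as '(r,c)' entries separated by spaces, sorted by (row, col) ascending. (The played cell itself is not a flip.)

Dir NW: first cell '.' (not opp) -> no flip
Dir N: first cell '.' (not opp) -> no flip
Dir NE: first cell '.' (not opp) -> no flip
Dir W: first cell '.' (not opp) -> no flip
Dir E: first cell '.' (not opp) -> no flip
Dir SW: opp run (4,5) capped by B -> flip
Dir S: first cell '.' (not opp) -> no flip
Dir SE: first cell '.' (not opp) -> no flip

Answer: (4,5)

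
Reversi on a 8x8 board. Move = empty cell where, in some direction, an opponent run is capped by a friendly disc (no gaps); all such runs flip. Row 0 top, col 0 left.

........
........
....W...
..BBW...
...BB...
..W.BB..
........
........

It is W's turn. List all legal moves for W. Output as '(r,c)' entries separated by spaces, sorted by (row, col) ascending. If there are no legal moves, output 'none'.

Answer: (3,1) (4,2) (6,4)

Derivation:
(2,1): no bracket -> illegal
(2,2): no bracket -> illegal
(2,3): no bracket -> illegal
(3,1): flips 2 -> legal
(3,5): no bracket -> illegal
(4,1): no bracket -> illegal
(4,2): flips 1 -> legal
(4,5): no bracket -> illegal
(4,6): no bracket -> illegal
(5,3): no bracket -> illegal
(5,6): no bracket -> illegal
(6,3): no bracket -> illegal
(6,4): flips 2 -> legal
(6,5): no bracket -> illegal
(6,6): no bracket -> illegal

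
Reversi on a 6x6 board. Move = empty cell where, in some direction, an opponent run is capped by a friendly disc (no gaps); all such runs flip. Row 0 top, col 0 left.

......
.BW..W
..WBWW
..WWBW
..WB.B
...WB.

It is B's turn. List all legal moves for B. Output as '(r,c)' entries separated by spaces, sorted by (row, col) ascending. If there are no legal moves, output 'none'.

(0,1): flips 1 -> legal
(0,2): no bracket -> illegal
(0,3): no bracket -> illegal
(0,4): no bracket -> illegal
(0,5): flips 3 -> legal
(1,3): flips 1 -> legal
(1,4): flips 1 -> legal
(2,1): flips 2 -> legal
(3,1): flips 2 -> legal
(4,1): flips 2 -> legal
(4,4): flips 2 -> legal
(5,1): no bracket -> illegal
(5,2): flips 1 -> legal

Answer: (0,1) (0,5) (1,3) (1,4) (2,1) (3,1) (4,1) (4,4) (5,2)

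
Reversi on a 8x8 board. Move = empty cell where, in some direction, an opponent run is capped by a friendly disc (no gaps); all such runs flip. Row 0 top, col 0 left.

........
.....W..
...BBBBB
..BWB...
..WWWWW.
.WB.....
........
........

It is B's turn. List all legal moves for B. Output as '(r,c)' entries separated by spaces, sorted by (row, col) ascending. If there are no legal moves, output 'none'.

(0,4): flips 1 -> legal
(0,5): flips 1 -> legal
(0,6): flips 1 -> legal
(1,4): no bracket -> illegal
(1,6): no bracket -> illegal
(2,2): no bracket -> illegal
(3,1): no bracket -> illegal
(3,5): no bracket -> illegal
(3,6): no bracket -> illegal
(3,7): no bracket -> illegal
(4,0): no bracket -> illegal
(4,1): no bracket -> illegal
(4,7): no bracket -> illegal
(5,0): flips 1 -> legal
(5,3): flips 2 -> legal
(5,4): flips 2 -> legal
(5,5): no bracket -> illegal
(5,6): flips 1 -> legal
(5,7): no bracket -> illegal
(6,0): flips 3 -> legal
(6,1): no bracket -> illegal
(6,2): no bracket -> illegal

Answer: (0,4) (0,5) (0,6) (5,0) (5,3) (5,4) (5,6) (6,0)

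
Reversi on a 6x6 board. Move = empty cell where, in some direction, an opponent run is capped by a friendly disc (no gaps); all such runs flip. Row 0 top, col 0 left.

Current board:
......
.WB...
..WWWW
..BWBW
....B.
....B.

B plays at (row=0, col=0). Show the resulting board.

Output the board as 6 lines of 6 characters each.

Answer: B.....
.BB...
..BWWW
..BBBW
....B.
....B.

Derivation:
Place B at (0,0); scan 8 dirs for brackets.
Dir NW: edge -> no flip
Dir N: edge -> no flip
Dir NE: edge -> no flip
Dir W: edge -> no flip
Dir E: first cell '.' (not opp) -> no flip
Dir SW: edge -> no flip
Dir S: first cell '.' (not opp) -> no flip
Dir SE: opp run (1,1) (2,2) (3,3) capped by B -> flip
All flips: (1,1) (2,2) (3,3)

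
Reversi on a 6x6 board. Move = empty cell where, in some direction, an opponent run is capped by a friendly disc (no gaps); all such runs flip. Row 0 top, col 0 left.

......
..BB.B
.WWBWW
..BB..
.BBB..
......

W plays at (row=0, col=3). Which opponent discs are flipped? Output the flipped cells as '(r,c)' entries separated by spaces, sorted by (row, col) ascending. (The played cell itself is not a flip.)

Dir NW: edge -> no flip
Dir N: edge -> no flip
Dir NE: edge -> no flip
Dir W: first cell '.' (not opp) -> no flip
Dir E: first cell '.' (not opp) -> no flip
Dir SW: opp run (1,2) capped by W -> flip
Dir S: opp run (1,3) (2,3) (3,3) (4,3), next='.' -> no flip
Dir SE: first cell '.' (not opp) -> no flip

Answer: (1,2)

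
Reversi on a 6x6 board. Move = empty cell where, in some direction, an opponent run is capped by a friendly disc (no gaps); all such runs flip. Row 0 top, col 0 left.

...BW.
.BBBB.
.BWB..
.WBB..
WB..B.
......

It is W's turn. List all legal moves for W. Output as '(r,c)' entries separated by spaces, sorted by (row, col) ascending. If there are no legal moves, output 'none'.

Answer: (0,0) (0,1) (0,2) (2,0) (2,4) (3,4) (4,2) (5,1) (5,5)

Derivation:
(0,0): flips 1 -> legal
(0,1): flips 2 -> legal
(0,2): flips 2 -> legal
(0,5): no bracket -> illegal
(1,0): no bracket -> illegal
(1,5): no bracket -> illegal
(2,0): flips 1 -> legal
(2,4): flips 2 -> legal
(2,5): no bracket -> illegal
(3,0): no bracket -> illegal
(3,4): flips 2 -> legal
(3,5): no bracket -> illegal
(4,2): flips 2 -> legal
(4,3): no bracket -> illegal
(4,5): no bracket -> illegal
(5,0): no bracket -> illegal
(5,1): flips 1 -> legal
(5,2): no bracket -> illegal
(5,3): no bracket -> illegal
(5,4): no bracket -> illegal
(5,5): flips 2 -> legal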